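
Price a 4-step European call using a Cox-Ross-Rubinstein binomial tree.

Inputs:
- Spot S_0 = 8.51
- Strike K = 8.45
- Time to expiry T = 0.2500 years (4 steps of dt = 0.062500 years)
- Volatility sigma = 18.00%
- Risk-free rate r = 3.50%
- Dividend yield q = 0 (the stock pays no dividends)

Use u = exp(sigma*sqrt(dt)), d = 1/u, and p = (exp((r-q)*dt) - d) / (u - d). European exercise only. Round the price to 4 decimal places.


Answer: Price = V(0,0) = 0.3663

Derivation:
dt = T/N = 0.062500
u = exp(sigma*sqrt(dt)) = 1.046028; d = 1/u = 0.955997
p = (exp((r-q)*dt) - d) / (u - d) = 0.513076
Discount per step: exp(-r*dt) = 0.997815
Stock lattice S(k, i) with i counting down-moves:
  k=0: S(0,0) = 8.5100
  k=1: S(1,0) = 8.9017; S(1,1) = 8.1355
  k=2: S(2,0) = 9.3114; S(2,1) = 8.5100; S(2,2) = 7.7776
  k=3: S(3,0) = 9.7400; S(3,1) = 8.9017; S(3,2) = 8.1355; S(3,3) = 7.4353
  k=4: S(4,0) = 10.1883; S(4,1) = 9.3114; S(4,2) = 8.5100; S(4,3) = 7.7776; S(4,4) = 7.1081
Terminal payoffs V(N, i) = max(S_T - K, 0):
  V(4,0) = 1.738320; V(4,1) = 0.861423; V(4,2) = 0.060000; V(4,3) = 0.000000; V(4,4) = 0.000000
Backward induction: V(k, i) = exp(-r*dt) * [p * V(k+1, i) + (1-p) * V(k+1, i+1)].
  V(3,0) = exp(-r*dt) * [p*1.738320 + (1-p)*0.861423] = 1.308472
  V(3,1) = exp(-r*dt) * [p*0.861423 + (1-p)*0.060000] = 0.470161
  V(3,2) = exp(-r*dt) * [p*0.060000 + (1-p)*0.000000] = 0.030717
  V(3,3) = exp(-r*dt) * [p*0.000000 + (1-p)*0.000000] = 0.000000
  V(2,0) = exp(-r*dt) * [p*1.308472 + (1-p)*0.470161] = 0.898311
  V(2,1) = exp(-r*dt) * [p*0.470161 + (1-p)*0.030717] = 0.255626
  V(2,2) = exp(-r*dt) * [p*0.030717 + (1-p)*0.000000] = 0.015726
  V(1,0) = exp(-r*dt) * [p*0.898311 + (1-p)*0.255626] = 0.584093
  V(1,1) = exp(-r*dt) * [p*0.255626 + (1-p)*0.015726] = 0.138509
  V(0,0) = exp(-r*dt) * [p*0.584093 + (1-p)*0.138509] = 0.366325


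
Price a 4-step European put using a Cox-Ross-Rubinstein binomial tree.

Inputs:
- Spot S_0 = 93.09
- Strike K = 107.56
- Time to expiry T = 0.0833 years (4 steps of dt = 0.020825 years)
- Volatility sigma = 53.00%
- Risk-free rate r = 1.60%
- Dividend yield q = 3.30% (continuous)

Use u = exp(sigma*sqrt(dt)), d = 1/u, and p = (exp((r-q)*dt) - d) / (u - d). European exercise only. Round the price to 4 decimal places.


Answer: Price = V(0,0) = 15.7788

Derivation:
dt = T/N = 0.020825
u = exp(sigma*sqrt(dt)) = 1.079484; d = 1/u = 0.926368
p = (exp((r-q)*dt) - d) / (u - d) = 0.478577
Discount per step: exp(-r*dt) = 0.999667
Stock lattice S(k, i) with i counting down-moves:
  k=0: S(0,0) = 93.0900
  k=1: S(1,0) = 100.4892; S(1,1) = 86.2356
  k=2: S(2,0) = 108.4765; S(2,1) = 93.0900; S(2,2) = 79.8859
  k=3: S(3,0) = 117.0987; S(3,1) = 100.4892; S(3,2) = 86.2356; S(3,3) = 74.0038
  k=4: S(4,0) = 126.4063; S(4,1) = 108.4765; S(4,2) = 93.0900; S(4,3) = 79.8859; S(4,4) = 68.5547
Terminal payoffs V(N, i) = max(K - S_T, 0):
  V(4,0) = 0.000000; V(4,1) = 0.000000; V(4,2) = 14.470000; V(4,3) = 27.674085; V(4,4) = 39.005275
Backward induction: V(k, i) = exp(-r*dt) * [p * V(k+1, i) + (1-p) * V(k+1, i+1)].
  V(3,0) = exp(-r*dt) * [p*0.000000 + (1-p)*0.000000] = 0.000000
  V(3,1) = exp(-r*dt) * [p*0.000000 + (1-p)*14.470000] = 7.542482
  V(3,2) = exp(-r*dt) * [p*14.470000 + (1-p)*27.674085] = 21.347804
  V(3,3) = exp(-r*dt) * [p*27.674085 + (1-p)*39.005275] = 33.571244
  V(2,0) = exp(-r*dt) * [p*0.000000 + (1-p)*7.542482] = 3.931516
  V(2,1) = exp(-r*dt) * [p*7.542482 + (1-p)*21.347804] = 14.735987
  V(2,2) = exp(-r*dt) * [p*21.347804 + (1-p)*33.571244] = 27.712155
  V(1,0) = exp(-r*dt) * [p*3.931516 + (1-p)*14.735987] = 9.562032
  V(1,1) = exp(-r*dt) * [p*14.735987 + (1-p)*27.712155] = 21.494900
  V(0,0) = exp(-r*dt) * [p*9.562032 + (1-p)*21.494900] = 15.778850


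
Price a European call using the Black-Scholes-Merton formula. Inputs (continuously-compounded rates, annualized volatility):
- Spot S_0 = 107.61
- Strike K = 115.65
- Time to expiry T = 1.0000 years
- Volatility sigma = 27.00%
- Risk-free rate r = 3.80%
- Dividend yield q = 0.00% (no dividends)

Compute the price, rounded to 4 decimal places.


Answer: Price = 9.9851

Derivation:
d1 = (ln(S/K) + (r - q + 0.5*sigma^2) * T) / (sigma * sqrt(T)) = 0.00887108
d2 = d1 - sigma * sqrt(T) = -0.26112892
exp(-rT) = 0.96271294; exp(-qT) = 1.00000000
C = S_0 * exp(-qT) * N(d1) - K * exp(-rT) * N(d2)
N(d1) = 0.50353900; N(d2) = 0.39699655
C = 107.6100 * 1.00000000 * 0.50353900 - 115.6500 * 0.96271294 * 0.39699655 = 9.9851


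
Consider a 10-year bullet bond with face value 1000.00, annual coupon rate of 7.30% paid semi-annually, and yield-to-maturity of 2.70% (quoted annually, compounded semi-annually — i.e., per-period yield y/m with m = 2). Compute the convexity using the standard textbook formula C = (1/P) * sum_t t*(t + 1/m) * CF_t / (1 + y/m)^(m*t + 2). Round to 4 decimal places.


Coupon per period c = face * coupon_rate / m = 36.500000
Periods per year m = 2; per-period yield y/m = 0.013500
Number of cashflows N = 20
Cashflows (t years, CF_t, discount factor 1/(1+y/m)^(m*t), PV):
  t = 0.5000: CF_t = 36.500000, DF = 0.986680, PV = 36.013814
  t = 1.0000: CF_t = 36.500000, DF = 0.973537, PV = 35.534103
  t = 1.5000: CF_t = 36.500000, DF = 0.960569, PV = 35.060783
  t = 2.0000: CF_t = 36.500000, DF = 0.947774, PV = 34.593767
  t = 2.5000: CF_t = 36.500000, DF = 0.935150, PV = 34.132972
  t = 3.0000: CF_t = 36.500000, DF = 0.922694, PV = 33.678314
  t = 3.5000: CF_t = 36.500000, DF = 0.910403, PV = 33.229713
  t = 4.0000: CF_t = 36.500000, DF = 0.898276, PV = 32.787088
  t = 4.5000: CF_t = 36.500000, DF = 0.886311, PV = 32.350358
  t = 5.0000: CF_t = 36.500000, DF = 0.874505, PV = 31.919445
  t = 5.5000: CF_t = 36.500000, DF = 0.862857, PV = 31.494273
  t = 6.0000: CF_t = 36.500000, DF = 0.851363, PV = 31.074763
  t = 6.5000: CF_t = 36.500000, DF = 0.840023, PV = 30.660842
  t = 7.0000: CF_t = 36.500000, DF = 0.828834, PV = 30.252434
  t = 7.5000: CF_t = 36.500000, DF = 0.817794, PV = 29.849466
  t = 8.0000: CF_t = 36.500000, DF = 0.806900, PV = 29.451866
  t = 8.5000: CF_t = 36.500000, DF = 0.796152, PV = 29.059562
  t = 9.0000: CF_t = 36.500000, DF = 0.785547, PV = 28.672483
  t = 9.5000: CF_t = 36.500000, DF = 0.775084, PV = 28.290561
  t = 10.0000: CF_t = 1036.500000, DF = 0.764760, PV = 792.673329
Price P = sum_t PV_t = 1400.779935
Convexity numerator sum_t t*(t + 1/m) * CF_t / (1+y/m)^(m*t + 2):
  t = 0.5000: term = 17.530391
  t = 1.0000: term = 51.890650
  t = 1.5000: term = 102.398915
  t = 2.0000: term = 168.391572
  t = 2.5000: term = 249.222849
  t = 3.0000: term = 344.264419
  t = 3.5000: term = 452.905008
  t = 4.0000: term = 574.550014
  t = 4.5000: term = 708.621132
  t = 5.0000: term = 854.555988
  t = 5.5000: term = 1011.807781
  t = 6.0000: term = 1179.844926
  t = 6.5000: term = 1358.150712
  t = 7.0000: term = 1546.222965
  t = 7.5000: term = 1743.573715
  t = 8.0000: term = 1949.728871
  t = 8.5000: term = 2164.227903
  t = 9.0000: term = 2386.623533
  t = 9.5000: term = 2616.481426
  t = 10.0000: term = 81028.171543
Convexity = (1/P) * sum = 100509.164314 / 1400.779935 = 71.752287

Answer: Convexity = 71.7523


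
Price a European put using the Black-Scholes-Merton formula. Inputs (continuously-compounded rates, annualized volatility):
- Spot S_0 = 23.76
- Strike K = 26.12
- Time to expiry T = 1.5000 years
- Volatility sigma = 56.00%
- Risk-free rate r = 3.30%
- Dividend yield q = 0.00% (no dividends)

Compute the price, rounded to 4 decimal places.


d1 = (ln(S/K) + (r - q + 0.5*sigma^2) * T) / (sigma * sqrt(T)) = 0.27702882
d2 = d1 - sigma * sqrt(T) = -0.40882831
exp(-rT) = 0.95170516; exp(-qT) = 1.00000000
P = K * exp(-rT) * N(-d2) - S_0 * exp(-qT) * N(-d1)
N(-d1) = 0.39087899; N(-d2) = 0.65866717
P = 26.1200 * 0.95170516 * 0.65866717 - 23.7600 * 1.00000000 * 0.39087899 = 7.0862

Answer: Price = 7.0862


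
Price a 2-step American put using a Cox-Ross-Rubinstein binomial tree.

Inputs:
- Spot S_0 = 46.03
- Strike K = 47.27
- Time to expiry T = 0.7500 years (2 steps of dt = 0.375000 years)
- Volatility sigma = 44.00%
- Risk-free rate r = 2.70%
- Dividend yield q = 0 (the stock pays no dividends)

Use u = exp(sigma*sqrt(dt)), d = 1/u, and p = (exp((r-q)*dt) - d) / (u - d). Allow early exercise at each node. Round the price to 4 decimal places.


dt = T/N = 0.375000
u = exp(sigma*sqrt(dt)) = 1.309236; d = 1/u = 0.763804
p = (exp((r-q)*dt) - d) / (u - d) = 0.451701
Discount per step: exp(-r*dt) = 0.989926
Stock lattice S(k, i) with i counting down-moves:
  k=0: S(0,0) = 46.0300
  k=1: S(1,0) = 60.2641; S(1,1) = 35.1579
  k=2: S(2,0) = 78.9000; S(2,1) = 46.0300; S(2,2) = 26.8538
Terminal payoffs V(N, i) = max(K - S_T, 0):
  V(2,0) = 0.000000; V(2,1) = 1.240000; V(2,2) = 20.416246
Backward induction: V(k, i) = exp(-r*dt) * [p * V(k+1, i) + (1-p) * V(k+1, i+1)]; then take max(V_cont, immediate exercise) for American.
  V(1,0) = exp(-r*dt) * [p*0.000000 + (1-p)*1.240000] = 0.673041; exercise = 0.000000; V(1,0) = max -> 0.673041
  V(1,1) = exp(-r*dt) * [p*1.240000 + (1-p)*20.416246] = 11.635901; exercise = 12.112095; V(1,1) = max -> 12.112095
  V(0,0) = exp(-r*dt) * [p*0.673041 + (1-p)*12.112095] = 6.875097; exercise = 1.240000; V(0,0) = max -> 6.875097

Answer: Price = V(0,0) = 6.8751


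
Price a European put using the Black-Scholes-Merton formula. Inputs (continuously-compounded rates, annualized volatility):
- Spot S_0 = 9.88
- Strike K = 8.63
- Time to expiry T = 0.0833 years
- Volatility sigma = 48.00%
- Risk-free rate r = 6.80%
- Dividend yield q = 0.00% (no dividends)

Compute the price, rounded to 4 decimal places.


Answer: Price = 0.1027

Derivation:
d1 = (ln(S/K) + (r - q + 0.5*sigma^2) * T) / (sigma * sqrt(T)) = 1.08656369
d2 = d1 - sigma * sqrt(T) = 0.94802734
exp(-rT) = 0.99435161; exp(-qT) = 1.00000000
P = K * exp(-rT) * N(-d2) - S_0 * exp(-qT) * N(-d1)
N(-d1) = 0.13861484; N(-d2) = 0.17155777
P = 8.6300 * 0.99435161 * 0.17155777 - 9.8800 * 1.00000000 * 0.13861484 = 0.1027


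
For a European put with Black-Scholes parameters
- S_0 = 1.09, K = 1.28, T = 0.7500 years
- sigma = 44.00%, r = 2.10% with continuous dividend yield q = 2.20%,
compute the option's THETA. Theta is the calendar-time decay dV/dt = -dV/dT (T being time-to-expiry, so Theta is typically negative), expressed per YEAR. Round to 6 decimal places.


d1 = -0.2331245431; d2 = -0.6141757208
phi(d1) = 0.3882475763; exp(-qT) = 0.9836353794; exp(-rT) = 0.9843733826
Theta = -S*exp(-qT)*phi(d1)*sigma/(2*sqrt(T)) + r*K*exp(-rT)*N(-d2) - q*S*exp(-qT)*N(-d1)
N(-d1) = 0.5921676514; N(-d2) = 0.7304503923; sqrt(T) = 0.8660254038
Term 1 = -1.0900 * 0.9836353794 * 0.3882475763 * 0.4400 / (2 * 0.8660254038) = -0.1057453895
Term 2 = 0.0210 * 1.2800 * 0.9843733826 * 0.7304503923 = 0.0193276856
Term 3 = -0.0220 * 1.0900 * 0.9836353794 * 0.5921676514 = -0.0139677997
Theta = -0.1057453895 + (0.0193276856) + (-0.0139677997) = -0.100386

Answer: Theta = -0.100386


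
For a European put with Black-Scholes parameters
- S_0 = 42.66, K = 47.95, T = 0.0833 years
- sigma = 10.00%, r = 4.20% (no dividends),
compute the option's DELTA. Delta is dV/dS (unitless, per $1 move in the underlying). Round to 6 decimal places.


d1 = -3.9145938781; d2 = -3.9434556175
phi(d1) = 0.0001876445; exp(-qT) = 1.0000000000; exp(-rT) = 0.9965075130
N(-d1) = 0.9999547218
Delta = -exp(-qT) * N(-d1) = -1.0000000000 * 0.9999547218 = -0.999955

Answer: Delta = -0.999955


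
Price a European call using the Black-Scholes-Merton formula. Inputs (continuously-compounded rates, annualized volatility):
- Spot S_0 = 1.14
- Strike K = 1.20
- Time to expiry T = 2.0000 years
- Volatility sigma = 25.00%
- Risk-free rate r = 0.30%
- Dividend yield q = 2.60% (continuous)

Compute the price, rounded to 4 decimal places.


d1 = (ln(S/K) + (r - q + 0.5*sigma^2) * T) / (sigma * sqrt(T)) = -0.09841030
d2 = d1 - sigma * sqrt(T) = -0.45196369
exp(-rT) = 0.99401796; exp(-qT) = 0.94932887
C = S_0 * exp(-qT) * N(d1) - K * exp(-rT) * N(d2)
N(d1) = 0.46080325; N(d2) = 0.32564757
C = 1.1400 * 0.94932887 * 0.46080325 - 1.2000 * 0.99401796 * 0.32564757 = 0.1103

Answer: Price = 0.1103


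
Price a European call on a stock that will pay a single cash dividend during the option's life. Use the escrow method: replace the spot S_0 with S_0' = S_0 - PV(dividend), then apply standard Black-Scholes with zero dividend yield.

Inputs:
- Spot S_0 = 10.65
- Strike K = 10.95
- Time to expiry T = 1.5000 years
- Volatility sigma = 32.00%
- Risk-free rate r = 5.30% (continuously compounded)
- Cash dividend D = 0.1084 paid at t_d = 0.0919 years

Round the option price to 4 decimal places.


PV(D) = D * exp(-r * t_d) = 0.1084 * 0.99514114 = 0.10787330
S_0' = S_0 - PV(D) = 10.6500 - 0.10787330 = 10.54212670
d1 = (ln(S_0'/K) + (r + sigma^2/2)*T) / (sigma*sqrt(T)) = 0.30195024
d2 = d1 - sigma*sqrt(T) = -0.08996812
exp(-rT) = 0.92357802
N(d1) = 0.61865500; N(d2) = 0.46415627
C = S_0' * N(d1) - K * exp(-rT) * N(d2) = 10.54212670 * 0.61865500 - 10.9500 * 0.92357802 * 0.46415627 = 1.8278

Answer: Price = 1.8278


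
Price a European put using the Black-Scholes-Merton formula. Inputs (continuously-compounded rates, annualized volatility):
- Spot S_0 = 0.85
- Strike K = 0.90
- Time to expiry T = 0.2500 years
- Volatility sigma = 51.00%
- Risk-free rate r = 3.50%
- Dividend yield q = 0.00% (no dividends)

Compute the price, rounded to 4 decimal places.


Answer: Price = 0.1110

Derivation:
d1 = (ln(S/K) + (r - q + 0.5*sigma^2) * T) / (sigma * sqrt(T)) = -0.06233692
d2 = d1 - sigma * sqrt(T) = -0.31733692
exp(-rT) = 0.99128817; exp(-qT) = 1.00000000
P = K * exp(-rT) * N(-d2) - S_0 * exp(-qT) * N(-d1)
N(-d1) = 0.52485273; N(-d2) = 0.62450602
P = 0.9000 * 0.99128817 * 0.62450602 - 0.8500 * 1.00000000 * 0.52485273 = 0.1110


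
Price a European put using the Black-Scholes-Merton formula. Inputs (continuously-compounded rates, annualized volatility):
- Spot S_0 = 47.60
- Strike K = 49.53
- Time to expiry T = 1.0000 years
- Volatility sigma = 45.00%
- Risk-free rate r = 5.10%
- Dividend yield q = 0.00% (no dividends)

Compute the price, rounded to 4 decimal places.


d1 = (ln(S/K) + (r - q + 0.5*sigma^2) * T) / (sigma * sqrt(T)) = 0.25000937
d2 = d1 - sigma * sqrt(T) = -0.19999063
exp(-rT) = 0.95027867; exp(-qT) = 1.00000000
P = K * exp(-rT) * N(-d2) - S_0 * exp(-qT) * N(-d1)
N(-d1) = 0.40129005; N(-d2) = 0.57925605
P = 49.5300 * 0.95027867 * 0.57925605 - 47.6000 * 1.00000000 * 0.40129005 = 8.1626

Answer: Price = 8.1626


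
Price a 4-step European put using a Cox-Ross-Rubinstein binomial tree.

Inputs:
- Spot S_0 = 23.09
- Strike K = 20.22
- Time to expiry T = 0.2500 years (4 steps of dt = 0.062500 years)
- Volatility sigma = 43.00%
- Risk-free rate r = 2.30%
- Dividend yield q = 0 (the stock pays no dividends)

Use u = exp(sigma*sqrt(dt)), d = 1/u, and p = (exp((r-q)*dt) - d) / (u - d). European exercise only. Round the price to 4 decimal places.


dt = T/N = 0.062500
u = exp(sigma*sqrt(dt)) = 1.113491; d = 1/u = 0.898077
p = (exp((r-q)*dt) - d) / (u - d) = 0.479829
Discount per step: exp(-r*dt) = 0.998564
Stock lattice S(k, i) with i counting down-moves:
  k=0: S(0,0) = 23.0900
  k=1: S(1,0) = 25.7105; S(1,1) = 20.7366
  k=2: S(2,0) = 28.6284; S(2,1) = 23.0900; S(2,2) = 18.6230
  k=3: S(3,0) = 31.8775; S(3,1) = 25.7105; S(3,2) = 20.7366; S(3,3) = 16.7249
  k=4: S(4,0) = 35.4953; S(4,1) = 28.6284; S(4,2) = 23.0900; S(4,3) = 18.6230; S(4,4) = 15.0203
Terminal payoffs V(N, i) = max(K - S_T, 0):
  V(4,0) = 0.000000; V(4,1) = 0.000000; V(4,2) = 0.000000; V(4,3) = 1.596958; V(4,4) = 5.199745
Backward induction: V(k, i) = exp(-r*dt) * [p * V(k+1, i) + (1-p) * V(k+1, i+1)].
  V(3,0) = exp(-r*dt) * [p*0.000000 + (1-p)*0.000000] = 0.000000
  V(3,1) = exp(-r*dt) * [p*0.000000 + (1-p)*0.000000] = 0.000000
  V(3,2) = exp(-r*dt) * [p*0.000000 + (1-p)*1.596958] = 0.829498
  V(3,3) = exp(-r*dt) * [p*1.596958 + (1-p)*5.199745] = 3.466038
  V(2,0) = exp(-r*dt) * [p*0.000000 + (1-p)*0.000000] = 0.000000
  V(2,1) = exp(-r*dt) * [p*0.000000 + (1-p)*0.829498] = 0.430861
  V(2,2) = exp(-r*dt) * [p*0.829498 + (1-p)*3.466038] = 2.197789
  V(1,0) = exp(-r*dt) * [p*0.000000 + (1-p)*0.430861] = 0.223800
  V(1,1) = exp(-r*dt) * [p*0.430861 + (1-p)*2.197789] = 1.348027
  V(0,0) = exp(-r*dt) * [p*0.223800 + (1-p)*1.348027] = 0.807429

Answer: Price = V(0,0) = 0.8074


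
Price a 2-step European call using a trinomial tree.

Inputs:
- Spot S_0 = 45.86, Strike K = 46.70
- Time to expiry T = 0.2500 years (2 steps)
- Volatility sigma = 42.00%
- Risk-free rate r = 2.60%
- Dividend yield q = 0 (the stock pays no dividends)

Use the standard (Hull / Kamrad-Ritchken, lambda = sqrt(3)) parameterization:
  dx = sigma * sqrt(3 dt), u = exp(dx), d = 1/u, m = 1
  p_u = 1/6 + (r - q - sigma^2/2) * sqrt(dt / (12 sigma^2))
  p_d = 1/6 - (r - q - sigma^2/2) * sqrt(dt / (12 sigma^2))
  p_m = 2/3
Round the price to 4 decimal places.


Answer: Price = V(0,0) = 3.2164

Derivation:
dt = T/N = 0.125000; dx = sigma*sqrt(3*dt) = 0.257196
u = exp(dx) = 1.293299; d = 1/u = 0.773216
p_u = 0.151552, p_m = 0.666667, p_d = 0.181782
Discount per step: exp(-r*dt) = 0.996755
Stock lattice S(k, j) with j the centered position index:
  k=0: S(0,+0) = 45.8600
  k=1: S(1,-1) = 35.4597; S(1,+0) = 45.8600; S(1,+1) = 59.3107
  k=2: S(2,-2) = 27.4180; S(2,-1) = 35.4597; S(2,+0) = 45.8600; S(2,+1) = 59.3107; S(2,+2) = 76.7065
Terminal payoffs V(N, j) = max(S_T - K, 0):
  V(2,-2) = 0.000000; V(2,-1) = 0.000000; V(2,+0) = 0.000000; V(2,+1) = 12.610698; V(2,+2) = 30.006475
Backward induction: V(k, j) = exp(-r*dt) * [p_u * V(k+1, j+1) + p_m * V(k+1, j) + p_d * V(k+1, j-1)]
  V(1,-1) = exp(-r*dt) * [p_u*0.000000 + p_m*0.000000 + p_d*0.000000] = 0.000000
  V(1,+0) = exp(-r*dt) * [p_u*12.610698 + p_m*0.000000 + p_d*0.000000] = 1.904972
  V(1,+1) = exp(-r*dt) * [p_u*30.006475 + p_m*12.610698 + p_d*0.000000] = 12.912632
  V(0,+0) = exp(-r*dt) * [p_u*12.912632 + p_m*1.904972 + p_d*0.000000] = 3.216443


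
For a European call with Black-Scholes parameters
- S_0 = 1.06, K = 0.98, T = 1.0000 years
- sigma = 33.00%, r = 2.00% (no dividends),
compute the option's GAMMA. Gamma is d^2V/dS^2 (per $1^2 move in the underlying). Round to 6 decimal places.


Answer: Gamma = 1.024378

Derivation:
d1 = 0.4633988347; d2 = 0.1333988347
phi(d1) = 0.3583275477; exp(-qT) = 1.0000000000; exp(-rT) = 0.9801986733
Gamma = exp(-qT) * phi(d1) / (S * sigma * sqrt(T)) = 1.0000000000 * 0.3583275477 / (1.0600 * 0.3300 * 1.0000000000) = 1.024378


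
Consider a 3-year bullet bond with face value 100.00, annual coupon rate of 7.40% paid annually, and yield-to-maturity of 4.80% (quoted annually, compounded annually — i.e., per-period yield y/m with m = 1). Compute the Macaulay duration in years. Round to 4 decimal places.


Coupon per period c = face * coupon_rate / m = 7.400000
Periods per year m = 1; per-period yield y/m = 0.048000
Number of cashflows N = 3
Cashflows (t years, CF_t, discount factor 1/(1+y/m)^(m*t), PV):
  t = 1.0000: CF_t = 7.400000, DF = 0.954198, PV = 7.061069
  t = 2.0000: CF_t = 7.400000, DF = 0.910495, PV = 6.737661
  t = 3.0000: CF_t = 107.400000, DF = 0.868793, PV = 93.308334
Price P = sum_t PV_t = 107.107063
Macaulay numerator sum_t t * PV_t:
  t * PV_t at t = 1.0000: 7.061069
  t * PV_t at t = 2.0000: 13.475322
  t * PV_t at t = 3.0000: 279.925001
Macaulay duration D = (sum_t t * PV_t) / P = 300.461391 / 107.107063 = 2.805243

Answer: Macaulay duration = 2.8052 years


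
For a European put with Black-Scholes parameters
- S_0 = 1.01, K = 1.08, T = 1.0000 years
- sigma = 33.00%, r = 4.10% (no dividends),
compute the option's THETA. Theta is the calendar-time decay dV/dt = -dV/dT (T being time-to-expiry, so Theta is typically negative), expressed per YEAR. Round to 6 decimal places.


Answer: Theta = -0.040893

Derivation:
d1 = 0.0861796658; d2 = -0.2438203342
phi(d1) = 0.3974635685; exp(-qT) = 1.0000000000; exp(-rT) = 0.9598291299
Theta = -S*exp(-qT)*phi(d1)*sigma/(2*sqrt(T)) + r*K*exp(-rT)*N(-d2) - q*S*exp(-qT)*N(-d1)
N(-d1) = 0.4656617974; N(-d2) = 0.5963150144; sqrt(T) = 1.0000000000
Term 1 = -1.0100 * 1.0000000000 * 0.3974635685 * 0.3300 / (2 * 1.0000000000) = -0.0662373037
Term 2 = 0.0410 * 1.0800 * 0.9598291299 * 0.5963150144 = 0.0253441239
Term 3 = 0 (no dividend yield, q = 0)
Theta = -0.0662373037 + (0.0253441239) + (0.0000000000) = -0.040893


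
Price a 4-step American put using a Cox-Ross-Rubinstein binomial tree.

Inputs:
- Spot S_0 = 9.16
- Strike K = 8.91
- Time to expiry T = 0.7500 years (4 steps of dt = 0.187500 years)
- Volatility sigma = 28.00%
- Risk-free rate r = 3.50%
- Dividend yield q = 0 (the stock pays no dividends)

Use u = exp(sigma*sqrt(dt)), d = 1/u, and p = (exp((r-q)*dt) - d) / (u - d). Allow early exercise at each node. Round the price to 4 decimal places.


Answer: Price = V(0,0) = 0.6428

Derivation:
dt = T/N = 0.187500
u = exp(sigma*sqrt(dt)) = 1.128900; d = 1/u = 0.885818
p = (exp((r-q)*dt) - d) / (u - d) = 0.496812
Discount per step: exp(-r*dt) = 0.993459
Stock lattice S(k, i) with i counting down-moves:
  k=0: S(0,0) = 9.1600
  k=1: S(1,0) = 10.3407; S(1,1) = 8.1141
  k=2: S(2,0) = 11.6736; S(2,1) = 9.1600; S(2,2) = 7.1876
  k=3: S(3,0) = 13.1784; S(3,1) = 10.3407; S(3,2) = 8.1141; S(3,3) = 6.3669
  k=4: S(4,0) = 14.8771; S(4,1) = 11.6736; S(4,2) = 9.1600; S(4,3) = 7.1876; S(4,4) = 5.6399
Terminal payoffs V(N, i) = max(K - S_T, 0):
  V(4,0) = 0.000000; V(4,1) = 0.000000; V(4,2) = 0.000000; V(4,3) = 1.722387; V(4,4) = 3.270068
Backward induction: V(k, i) = exp(-r*dt) * [p * V(k+1, i) + (1-p) * V(k+1, i+1)]; then take max(V_cont, immediate exercise) for American.
  V(3,0) = exp(-r*dt) * [p*0.000000 + (1-p)*0.000000] = 0.000000; exercise = 0.000000; V(3,0) = max -> 0.000000
  V(3,1) = exp(-r*dt) * [p*0.000000 + (1-p)*0.000000] = 0.000000; exercise = 0.000000; V(3,1) = max -> 0.000000
  V(3,2) = exp(-r*dt) * [p*0.000000 + (1-p)*1.722387] = 0.861016; exercise = 0.795905; V(3,2) = max -> 0.861016
  V(3,3) = exp(-r*dt) * [p*1.722387 + (1-p)*3.270068] = 2.484802; exercise = 2.543082; V(3,3) = max -> 2.543082
  V(2,0) = exp(-r*dt) * [p*0.000000 + (1-p)*0.000000] = 0.000000; exercise = 0.000000; V(2,0) = max -> 0.000000
  V(2,1) = exp(-r*dt) * [p*0.000000 + (1-p)*0.861016] = 0.430419; exercise = 0.000000; V(2,1) = max -> 0.430419
  V(2,2) = exp(-r*dt) * [p*0.861016 + (1-p)*2.543082] = 1.696243; exercise = 1.722387; V(2,2) = max -> 1.722387
  V(1,0) = exp(-r*dt) * [p*0.000000 + (1-p)*0.430419] = 0.215165; exercise = 0.000000; V(1,0) = max -> 0.215165
  V(1,1) = exp(-r*dt) * [p*0.430419 + (1-p)*1.722387] = 1.073454; exercise = 0.795905; V(1,1) = max -> 1.073454
  V(0,0) = exp(-r*dt) * [p*0.215165 + (1-p)*1.073454] = 0.642813; exercise = 0.000000; V(0,0) = max -> 0.642813


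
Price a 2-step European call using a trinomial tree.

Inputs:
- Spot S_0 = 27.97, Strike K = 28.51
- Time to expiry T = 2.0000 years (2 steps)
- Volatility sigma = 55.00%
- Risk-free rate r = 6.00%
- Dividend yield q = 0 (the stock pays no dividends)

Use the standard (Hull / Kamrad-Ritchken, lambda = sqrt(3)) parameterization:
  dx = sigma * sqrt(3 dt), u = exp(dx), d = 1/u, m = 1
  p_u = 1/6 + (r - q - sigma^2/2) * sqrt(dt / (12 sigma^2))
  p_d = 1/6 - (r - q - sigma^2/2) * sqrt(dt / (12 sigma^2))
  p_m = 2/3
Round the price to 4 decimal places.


Answer: Price = V(0,0) = 8.1758

Derivation:
dt = T/N = 1.000000; dx = sigma*sqrt(3*dt) = 0.952628
u = exp(dx) = 2.592514; d = 1/u = 0.385726
p_u = 0.118773, p_m = 0.666667, p_d = 0.214560
Discount per step: exp(-r*dt) = 0.941765
Stock lattice S(k, j) with j the centered position index:
  k=0: S(0,+0) = 27.9700
  k=1: S(1,-1) = 10.7888; S(1,+0) = 27.9700; S(1,+1) = 72.5126
  k=2: S(2,-2) = 4.1615; S(2,-1) = 10.7888; S(2,+0) = 27.9700; S(2,+1) = 72.5126; S(2,+2) = 187.9899
Terminal payoffs V(N, j) = max(S_T - K, 0):
  V(2,-2) = 0.000000; V(2,-1) = 0.000000; V(2,+0) = 0.000000; V(2,+1) = 44.002608; V(2,+2) = 159.479930
Backward induction: V(k, j) = exp(-r*dt) * [p_u * V(k+1, j+1) + p_m * V(k+1, j) + p_d * V(k+1, j-1)]
  V(1,-1) = exp(-r*dt) * [p_u*0.000000 + p_m*0.000000 + p_d*0.000000] = 0.000000
  V(1,+0) = exp(-r*dt) * [p_u*44.002608 + p_m*0.000000 + p_d*0.000000] = 4.921958
  V(1,+1) = exp(-r*dt) * [p_u*159.479930 + p_m*44.002608 + p_d*0.000000] = 45.465525
  V(0,+0) = exp(-r*dt) * [p_u*45.465525 + p_m*4.921958 + p_d*0.000000] = 8.175811


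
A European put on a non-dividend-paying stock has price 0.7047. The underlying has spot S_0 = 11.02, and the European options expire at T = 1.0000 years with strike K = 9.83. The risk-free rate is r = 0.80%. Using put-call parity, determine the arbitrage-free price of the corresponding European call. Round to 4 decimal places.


Answer: Call price = 1.9730

Derivation:
Put-call parity: C - P = S_0 * exp(-qT) - K * exp(-rT).
S_0 * exp(-qT) = 11.0200 * 1.00000000 = 11.02000000
K * exp(-rT) = 9.8300 * 0.99203191 = 9.75167372
C = P + S*exp(-qT) - K*exp(-rT)
C = 0.7047 + 11.02000000 - 9.75167372 = 1.9730


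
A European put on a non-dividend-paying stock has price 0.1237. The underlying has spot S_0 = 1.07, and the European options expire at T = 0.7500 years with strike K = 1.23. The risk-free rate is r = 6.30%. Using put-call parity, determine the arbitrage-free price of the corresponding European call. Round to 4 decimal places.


Put-call parity: C - P = S_0 * exp(-qT) - K * exp(-rT).
S_0 * exp(-qT) = 1.0700 * 1.00000000 = 1.07000000
K * exp(-rT) = 1.2300 * 0.95384891 = 1.17323415
C = P + S*exp(-qT) - K*exp(-rT)
C = 0.1237 + 1.07000000 - 1.17323415 = 0.0205

Answer: Call price = 0.0205


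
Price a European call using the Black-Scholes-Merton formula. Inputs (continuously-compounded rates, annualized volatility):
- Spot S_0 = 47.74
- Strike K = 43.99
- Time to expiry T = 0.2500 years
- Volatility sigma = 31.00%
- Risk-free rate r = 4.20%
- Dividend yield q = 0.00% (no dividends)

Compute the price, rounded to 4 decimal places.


Answer: Price = 5.4081

Derivation:
d1 = (ln(S/K) + (r - q + 0.5*sigma^2) * T) / (sigma * sqrt(T)) = 0.67303087
d2 = d1 - sigma * sqrt(T) = 0.51803087
exp(-rT) = 0.98955493; exp(-qT) = 1.00000000
C = S_0 * exp(-qT) * N(d1) - K * exp(-rT) * N(d2)
N(d1) = 0.74953618; N(d2) = 0.69778164
C = 47.7400 * 1.00000000 * 0.74953618 - 43.9900 * 0.98955493 * 0.69778164 = 5.4081


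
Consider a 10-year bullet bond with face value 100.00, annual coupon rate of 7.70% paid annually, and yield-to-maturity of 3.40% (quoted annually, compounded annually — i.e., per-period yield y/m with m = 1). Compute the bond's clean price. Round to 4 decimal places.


Coupon per period c = face * coupon_rate / m = 7.700000
Periods per year m = 1; per-period yield y/m = 0.034000
Number of cashflows N = 10
Cashflows (t years, CF_t, discount factor 1/(1+y/m)^(m*t), PV):
  t = 1.0000: CF_t = 7.700000, DF = 0.967118, PV = 7.446809
  t = 2.0000: CF_t = 7.700000, DF = 0.935317, PV = 7.201942
  t = 3.0000: CF_t = 7.700000, DF = 0.904562, PV = 6.965128
  t = 4.0000: CF_t = 7.700000, DF = 0.874818, PV = 6.736101
  t = 5.0000: CF_t = 7.700000, DF = 0.846052, PV = 6.514604
  t = 6.0000: CF_t = 7.700000, DF = 0.818233, PV = 6.300391
  t = 7.0000: CF_t = 7.700000, DF = 0.791327, PV = 6.093221
  t = 8.0000: CF_t = 7.700000, DF = 0.765307, PV = 5.892864
  t = 9.0000: CF_t = 7.700000, DF = 0.740142, PV = 5.699095
  t = 10.0000: CF_t = 107.700000, DF = 0.715805, PV = 77.092178
Price P = sum_t PV_t = 135.942333

Answer: Price = 135.9423


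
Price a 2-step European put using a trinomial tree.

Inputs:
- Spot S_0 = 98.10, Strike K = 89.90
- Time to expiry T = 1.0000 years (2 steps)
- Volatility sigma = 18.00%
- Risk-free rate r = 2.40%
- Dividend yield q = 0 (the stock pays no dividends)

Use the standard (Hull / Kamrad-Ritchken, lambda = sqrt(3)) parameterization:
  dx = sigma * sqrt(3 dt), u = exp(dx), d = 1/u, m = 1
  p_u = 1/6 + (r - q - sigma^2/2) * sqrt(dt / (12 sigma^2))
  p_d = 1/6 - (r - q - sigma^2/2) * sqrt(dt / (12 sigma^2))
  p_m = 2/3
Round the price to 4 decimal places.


Answer: Price = V(0,0) = 2.9538

Derivation:
dt = T/N = 0.500000; dx = sigma*sqrt(3*dt) = 0.220454
u = exp(dx) = 1.246643; d = 1/u = 0.802154
p_u = 0.175512, p_m = 0.666667, p_d = 0.157821
Discount per step: exp(-r*dt) = 0.988072
Stock lattice S(k, j) with j the centered position index:
  k=0: S(0,+0) = 98.1000
  k=1: S(1,-1) = 78.6914; S(1,+0) = 98.1000; S(1,+1) = 122.2956
  k=2: S(2,-2) = 63.1226; S(2,-1) = 78.6914; S(2,+0) = 98.1000; S(2,+1) = 122.2956; S(2,+2) = 152.4590
Terminal payoffs V(N, j) = max(K - S_T, 0):
  V(2,-2) = 26.777378; V(2,-1) = 11.208646; V(2,+0) = 0.000000; V(2,+1) = 0.000000; V(2,+2) = 0.000000
Backward induction: V(k, j) = exp(-r*dt) * [p_u * V(k+1, j+1) + p_m * V(k+1, j) + p_d * V(k+1, j-1)]
  V(1,-1) = exp(-r*dt) * [p_u*0.000000 + p_m*11.208646 + p_d*26.777378] = 11.558928
  V(1,+0) = exp(-r*dt) * [p_u*0.000000 + p_m*0.000000 + p_d*11.208646] = 1.747862
  V(1,+1) = exp(-r*dt) * [p_u*0.000000 + p_m*0.000000 + p_d*0.000000] = 0.000000
  V(0,+0) = exp(-r*dt) * [p_u*0.000000 + p_m*1.747862 + p_d*11.558928] = 2.953827


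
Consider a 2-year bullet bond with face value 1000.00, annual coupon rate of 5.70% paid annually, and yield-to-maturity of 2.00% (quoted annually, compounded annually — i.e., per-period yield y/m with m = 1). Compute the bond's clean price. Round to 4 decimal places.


Answer: Price = 1071.8378

Derivation:
Coupon per period c = face * coupon_rate / m = 57.000000
Periods per year m = 1; per-period yield y/m = 0.020000
Number of cashflows N = 2
Cashflows (t years, CF_t, discount factor 1/(1+y/m)^(m*t), PV):
  t = 1.0000: CF_t = 57.000000, DF = 0.980392, PV = 55.882353
  t = 2.0000: CF_t = 1057.000000, DF = 0.961169, PV = 1015.955402
Price P = sum_t PV_t = 1071.837755


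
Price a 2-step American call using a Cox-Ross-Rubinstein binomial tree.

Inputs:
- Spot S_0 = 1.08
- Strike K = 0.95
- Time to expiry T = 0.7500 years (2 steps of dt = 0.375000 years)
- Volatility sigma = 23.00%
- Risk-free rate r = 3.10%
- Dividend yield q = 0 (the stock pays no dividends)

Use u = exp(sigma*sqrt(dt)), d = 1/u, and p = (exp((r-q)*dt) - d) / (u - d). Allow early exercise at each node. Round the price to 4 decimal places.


dt = T/N = 0.375000
u = exp(sigma*sqrt(dt)) = 1.151247; d = 1/u = 0.868623
p = (exp((r-q)*dt) - d) / (u - d) = 0.506219
Discount per step: exp(-r*dt) = 0.988442
Stock lattice S(k, i) with i counting down-moves:
  k=0: S(0,0) = 1.0800
  k=1: S(1,0) = 1.2433; S(1,1) = 0.9381
  k=2: S(2,0) = 1.4314; S(2,1) = 1.0800; S(2,2) = 0.8149
Terminal payoffs V(N, i) = max(S_T - K, 0):
  V(2,0) = 0.481399; V(2,1) = 0.130000; V(2,2) = 0.000000
Backward induction: V(k, i) = exp(-r*dt) * [p * V(k+1, i) + (1-p) * V(k+1, i+1)]; then take max(V_cont, immediate exercise) for American.
  V(1,0) = exp(-r*dt) * [p*0.481399 + (1-p)*0.130000] = 0.304327; exercise = 0.293347; V(1,0) = max -> 0.304327
  V(1,1) = exp(-r*dt) * [p*0.130000 + (1-p)*0.000000] = 0.065048; exercise = 0.000000; V(1,1) = max -> 0.065048
  V(0,0) = exp(-r*dt) * [p*0.304327 + (1-p)*0.065048] = 0.184024; exercise = 0.130000; V(0,0) = max -> 0.184024

Answer: Price = V(0,0) = 0.1840


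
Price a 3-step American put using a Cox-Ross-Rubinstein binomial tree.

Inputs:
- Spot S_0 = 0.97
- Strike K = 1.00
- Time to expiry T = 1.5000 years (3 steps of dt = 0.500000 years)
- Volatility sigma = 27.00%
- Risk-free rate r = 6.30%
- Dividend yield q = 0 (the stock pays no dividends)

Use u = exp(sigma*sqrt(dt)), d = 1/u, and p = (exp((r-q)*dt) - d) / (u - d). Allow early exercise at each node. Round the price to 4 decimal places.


Answer: Price = V(0,0) = 0.1102

Derivation:
dt = T/N = 0.500000
u = exp(sigma*sqrt(dt)) = 1.210361; d = 1/u = 0.826200
p = (exp((r-q)*dt) - d) / (u - d) = 0.535717
Discount per step: exp(-r*dt) = 0.968991
Stock lattice S(k, i) with i counting down-moves:
  k=0: S(0,0) = 0.9700
  k=1: S(1,0) = 1.1741; S(1,1) = 0.8014
  k=2: S(2,0) = 1.4210; S(2,1) = 0.9700; S(2,2) = 0.6621
  k=3: S(3,0) = 1.7200; S(3,1) = 1.1741; S(3,2) = 0.8014; S(3,3) = 0.5470
Terminal payoffs V(N, i) = max(K - S_T, 0):
  V(3,0) = 0.000000; V(3,1) = 0.000000; V(3,2) = 0.198586; V(3,3) = 0.452950
Backward induction: V(k, i) = exp(-r*dt) * [p * V(k+1, i) + (1-p) * V(k+1, i+1)]; then take max(V_cont, immediate exercise) for American.
  V(2,0) = exp(-r*dt) * [p*0.000000 + (1-p)*0.000000] = 0.000000; exercise = 0.000000; V(2,0) = max -> 0.000000
  V(2,1) = exp(-r*dt) * [p*0.000000 + (1-p)*0.198586] = 0.089341; exercise = 0.030000; V(2,1) = max -> 0.089341
  V(2,2) = exp(-r*dt) * [p*0.198586 + (1-p)*0.452950] = 0.306863; exercise = 0.337872; V(2,2) = max -> 0.337872
  V(1,0) = exp(-r*dt) * [p*0.000000 + (1-p)*0.089341] = 0.040193; exercise = 0.000000; V(1,0) = max -> 0.040193
  V(1,1) = exp(-r*dt) * [p*0.089341 + (1-p)*0.337872] = 0.198382; exercise = 0.198586; V(1,1) = max -> 0.198586
  V(0,0) = exp(-r*dt) * [p*0.040193 + (1-p)*0.198586] = 0.110206; exercise = 0.030000; V(0,0) = max -> 0.110206


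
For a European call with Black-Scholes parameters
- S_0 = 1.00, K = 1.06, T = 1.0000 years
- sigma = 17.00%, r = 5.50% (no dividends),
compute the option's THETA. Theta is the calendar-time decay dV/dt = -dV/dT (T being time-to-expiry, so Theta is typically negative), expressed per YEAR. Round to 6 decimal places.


d1 = 0.0657711287; d2 = -0.1042288713
phi(d1) = 0.3980803324; exp(-qT) = 1.0000000000; exp(-rT) = 0.9464851480
Theta = -S*exp(-qT)*phi(d1)*sigma/(2*sqrt(T)) - r*K*exp(-rT)*N(d2) + q*S*exp(-qT)*N(d1)
N(d1) = 0.5262199788; N(d2) = 0.4584938614; sqrt(T) = 1.0000000000
Term 1 = -1.0000 * 1.0000000000 * 0.3980803324 * 0.1700 / (2 * 1.0000000000) = -0.0338368283
Term 2 = -0.0550 * 1.0600 * 0.9464851480 * 0.4584938614 = -0.0252997298
Term 3 = 0 (no dividend yield, q = 0)
Theta = -0.0338368283 + (-0.0252997298) + (0.0000000000) = -0.059137

Answer: Theta = -0.059137


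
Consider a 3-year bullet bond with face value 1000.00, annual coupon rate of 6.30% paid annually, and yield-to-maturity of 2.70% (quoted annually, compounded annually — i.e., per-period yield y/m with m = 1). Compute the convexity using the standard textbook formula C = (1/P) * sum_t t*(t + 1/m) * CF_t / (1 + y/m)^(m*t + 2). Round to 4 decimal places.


Answer: Convexity = 10.5415

Derivation:
Coupon per period c = face * coupon_rate / m = 63.000000
Periods per year m = 1; per-period yield y/m = 0.027000
Number of cashflows N = 3
Cashflows (t years, CF_t, discount factor 1/(1+y/m)^(m*t), PV):
  t = 1.0000: CF_t = 63.000000, DF = 0.973710, PV = 61.343720
  t = 2.0000: CF_t = 63.000000, DF = 0.948111, PV = 59.730983
  t = 3.0000: CF_t = 1063.000000, DF = 0.923185, PV = 981.345496
Price P = sum_t PV_t = 1102.420199
Convexity numerator sum_t t*(t + 1/m) * CF_t / (1+y/m)^(m*t + 2):
  t = 1.0000: term = 116.321291
  t = 2.0000: term = 339.789556
  t = 3.0000: term = 11165.091655
Convexity = (1/P) * sum = 11621.202502 / 1102.420199 = 10.541536


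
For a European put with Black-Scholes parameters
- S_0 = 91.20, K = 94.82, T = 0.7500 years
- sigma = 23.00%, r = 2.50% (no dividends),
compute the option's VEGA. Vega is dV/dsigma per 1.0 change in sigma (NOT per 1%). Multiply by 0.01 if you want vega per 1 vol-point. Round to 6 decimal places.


d1 = -0.0016967089; d2 = -0.2008825518
phi(d1) = 0.3989417062; exp(-qT) = 1.0000000000; exp(-rT) = 0.9814246877
Vega = S * exp(-qT) * phi(d1) * sqrt(T) = 91.2000 * 1.0000000000 * 0.3989417062 * 0.8660254038 = 31.509021

Answer: Vega = 31.509021


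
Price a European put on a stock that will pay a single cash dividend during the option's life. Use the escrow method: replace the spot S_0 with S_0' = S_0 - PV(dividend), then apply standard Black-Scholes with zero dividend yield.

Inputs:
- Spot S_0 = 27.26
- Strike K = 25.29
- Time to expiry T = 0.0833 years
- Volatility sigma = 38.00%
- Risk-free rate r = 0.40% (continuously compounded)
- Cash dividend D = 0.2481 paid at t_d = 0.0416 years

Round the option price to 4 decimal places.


Answer: Price = 0.4802

Derivation:
PV(D) = D * exp(-r * t_d) = 0.2481 * 0.99983361 = 0.24805872
S_0' = S_0 - PV(D) = 27.2600 - 0.24805872 = 27.01194128
d1 = (ln(S_0'/K) + (r + sigma^2/2)*T) / (sigma*sqrt(T)) = 0.65846997
d2 = d1 - sigma*sqrt(T) = 0.54879536
exp(-rT) = 0.99966686
N(-d1) = 0.25511809; N(-d2) = 0.29157295
P = K * exp(-rT) * N(-d2) - S_0' * N(-d1) = 25.2900 * 0.99966686 * 0.29157295 - 27.01194128 * 0.25511809 = 0.4802


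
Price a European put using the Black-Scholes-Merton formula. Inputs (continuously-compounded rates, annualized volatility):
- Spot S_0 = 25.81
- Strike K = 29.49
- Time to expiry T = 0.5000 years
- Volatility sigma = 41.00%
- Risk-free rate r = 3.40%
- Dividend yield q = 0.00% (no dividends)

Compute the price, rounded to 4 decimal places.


Answer: Price = 4.9982

Derivation:
d1 = (ln(S/K) + (r - q + 0.5*sigma^2) * T) / (sigma * sqrt(T)) = -0.25615964
d2 = d1 - sigma * sqrt(T) = -0.54607342
exp(-rT) = 0.98314368; exp(-qT) = 1.00000000
P = K * exp(-rT) * N(-d2) - S_0 * exp(-qT) * N(-d1)
N(-d1) = 0.60108621; N(-d2) = 0.70749226
P = 29.4900 * 0.98314368 * 0.70749226 - 25.8100 * 1.00000000 * 0.60108621 = 4.9982


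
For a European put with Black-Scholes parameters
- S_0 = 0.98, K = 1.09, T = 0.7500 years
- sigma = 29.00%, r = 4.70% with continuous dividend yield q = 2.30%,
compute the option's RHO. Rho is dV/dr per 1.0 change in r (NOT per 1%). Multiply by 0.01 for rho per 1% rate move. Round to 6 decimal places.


Answer: Rho = -0.539400

Derivation:
d1 = -0.2263328667; d2 = -0.4774802338
phi(d1) = 0.3888538097; exp(-qT) = 0.9828979294; exp(-rT) = 0.9653640451
N(-d2) = 0.6834899036
Rho = -K*T*exp(-rT)*N(-d2) = -1.0900 * 0.7500 * 0.9653640451 * 0.6834899036 = -0.539400


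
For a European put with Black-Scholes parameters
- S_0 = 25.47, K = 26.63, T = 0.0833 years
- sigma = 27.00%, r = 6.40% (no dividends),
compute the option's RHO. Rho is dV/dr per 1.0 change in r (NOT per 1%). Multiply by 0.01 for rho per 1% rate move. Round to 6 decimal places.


d1 = -0.4641493550; d2 = -0.5420760513
phi(d1) = 0.3582028457; exp(-qT) = 1.0000000000; exp(-rT) = 0.9946829856
N(-d2) = 0.7061169420
Rho = -K*T*exp(-rT)*N(-d2) = -26.6300 * 0.0833 * 0.9946829856 * 0.7061169420 = -1.558036

Answer: Rho = -1.558036


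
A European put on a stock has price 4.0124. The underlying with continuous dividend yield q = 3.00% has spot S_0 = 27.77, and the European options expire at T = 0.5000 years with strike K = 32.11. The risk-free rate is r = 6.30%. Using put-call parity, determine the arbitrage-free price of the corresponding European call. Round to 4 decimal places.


Put-call parity: C - P = S_0 * exp(-qT) - K * exp(-rT).
S_0 * exp(-qT) = 27.7700 * 0.98511194 = 27.35655856
K * exp(-rT) = 32.1100 * 0.96899096 = 31.11429961
C = P + S*exp(-qT) - K*exp(-rT)
C = 4.0124 + 27.35655856 - 31.11429961 = 0.2547

Answer: Call price = 0.2547


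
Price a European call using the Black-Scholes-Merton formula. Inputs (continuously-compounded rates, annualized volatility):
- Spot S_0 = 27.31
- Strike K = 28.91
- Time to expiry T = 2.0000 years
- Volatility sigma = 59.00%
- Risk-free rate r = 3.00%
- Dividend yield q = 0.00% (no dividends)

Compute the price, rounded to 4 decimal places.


d1 = (ln(S/K) + (r - q + 0.5*sigma^2) * T) / (sigma * sqrt(T)) = 0.42086682
d2 = d1 - sigma * sqrt(T) = -0.41351919
exp(-rT) = 0.94176453; exp(-qT) = 1.00000000
C = S_0 * exp(-qT) * N(d1) - K * exp(-rT) * N(d2)
N(d1) = 0.66307383; N(d2) = 0.33961313
C = 27.3100 * 1.00000000 * 0.66307383 - 28.9100 * 0.94176453 * 0.33961313 = 8.8621

Answer: Price = 8.8621


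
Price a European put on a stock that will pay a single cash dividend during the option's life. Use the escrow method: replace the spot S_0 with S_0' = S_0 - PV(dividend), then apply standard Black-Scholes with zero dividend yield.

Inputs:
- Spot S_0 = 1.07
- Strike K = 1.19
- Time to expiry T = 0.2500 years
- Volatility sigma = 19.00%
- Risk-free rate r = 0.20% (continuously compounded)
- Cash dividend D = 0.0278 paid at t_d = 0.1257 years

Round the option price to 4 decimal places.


PV(D) = D * exp(-r * t_d) = 0.0278 * 0.99974863 = 0.02779301
S_0' = S_0 - PV(D) = 1.0700 - 0.02779301 = 1.04220699
d1 = (ln(S_0'/K) + (r + sigma^2/2)*T) / (sigma*sqrt(T)) = -1.34316041
d2 = d1 - sigma*sqrt(T) = -1.43816041
exp(-rT) = 0.99950012
N(-d1) = 0.91038998; N(-d2) = 0.92480573
P = K * exp(-rT) * N(-d2) - S_0' * N(-d1) = 1.1900 * 0.99950012 * 0.92480573 - 1.04220699 * 0.91038998 = 0.1512

Answer: Price = 0.1512


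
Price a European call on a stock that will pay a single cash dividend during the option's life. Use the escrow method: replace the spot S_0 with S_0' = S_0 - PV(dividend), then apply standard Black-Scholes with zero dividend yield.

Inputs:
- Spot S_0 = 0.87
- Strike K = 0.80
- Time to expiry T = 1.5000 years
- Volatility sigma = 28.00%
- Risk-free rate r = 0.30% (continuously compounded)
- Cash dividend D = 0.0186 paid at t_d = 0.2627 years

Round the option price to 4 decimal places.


PV(D) = D * exp(-r * t_d) = 0.0186 * 0.99921221 = 0.01858535
S_0' = S_0 - PV(D) = 0.8700 - 0.01858535 = 0.85141465
d1 = (ln(S_0'/K) + (r + sigma^2/2)*T) / (sigma*sqrt(T)) = 0.36622069
d2 = d1 - sigma*sqrt(T) = 0.02329213
exp(-rT) = 0.99551011
N(d1) = 0.64289980; N(d2) = 0.50929137
C = S_0' * N(d1) - K * exp(-rT) * N(d2) = 0.85141465 * 0.64289980 - 0.8000 * 0.99551011 * 0.50929137 = 0.1418

Answer: Price = 0.1418
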